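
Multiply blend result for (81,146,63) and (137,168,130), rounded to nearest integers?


Multiply: C = A×B/255, rounded to nearest integer
R: 81×137/255 = 11097/255 ≈ 43.518 → 44
G: 146×168/255 = 24528/255 ≈ 96.188 → 96
B: 63×130/255 = 8190/255 ≈ 32.118 → 32
= RGB(44, 96, 32)


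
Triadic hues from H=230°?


Triadic: equally spaced at 120° intervals
H1 = 230°
H2 = (230 + 120) mod 360 = 350°
H3 = (230 + 240) mod 360 = 110°
Triadic = 230°, 350°, 110°


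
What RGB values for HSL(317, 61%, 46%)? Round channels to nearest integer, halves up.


H=317°, S=0.61, L=0.46
C = (1-|2L-1|)×S = (1-|-0.08|)×0.61 = 0.5612
H' = H/60 = 317/60 ≈ 5.2833; X = C×(1-|H' mod 2 - 1|) ≈ 0.4022
m = L - C/2 = 0.46 - 0.2806 = 0.1794
Sector ⌊H'⌋ = 5 → (R',G',B') = (0.5612, 0.0, ≈0.4022)
RGB = ((R'+m)×255, (G'+m)×255, (B'+m)×255) = (188.853, 45.747, 148.3063)
Round half up → RGB(189, 46, 148)


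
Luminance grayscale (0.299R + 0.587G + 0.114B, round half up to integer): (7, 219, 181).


Gray = 0.299×R + 0.587×G + 0.114×B
Gray = 0.299×7 + 0.587×219 + 0.114×181
Gray = 2.093 + 128.553 + 20.634
Gray = 151.280 → round half up → 151
Gray = 151


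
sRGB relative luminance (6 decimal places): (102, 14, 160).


Linearize each channel (sRGB transfer function): c = v/255; c_lin = c/12.92 if c ≤ 0.04045, else ((c+0.055)/1.055)^2.4
  R: 102/255 ≈ 0.400000 > 0.04045 → ((0.400000+0.055)/1.055)^2.4 ≈ 0.132868
  G: 14/255 ≈ 0.054902 > 0.04045 → ((0.054902+0.055)/1.055)^2.4 ≈ 0.004391
  B: 160/255 ≈ 0.627451 > 0.04045 → ((0.627451+0.055)/1.055)^2.4 ≈ 0.351533
R_lin = 0.132868, G_lin = 0.004391, B_lin = 0.351533
L = 0.2126×R + 0.7152×G + 0.0722×B
L = 0.2126×0.132868 + 0.7152×0.004391 + 0.0722×0.351533
L ≈ 0.056769


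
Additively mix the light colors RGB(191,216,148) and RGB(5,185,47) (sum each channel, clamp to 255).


Additive: each channel = min(255, C₁+C₂)
R: 191+5 = 196 → 196
G: 216+185 = 401 → 255
B: 148+47 = 195 → 195
= RGB(196, 255, 195)


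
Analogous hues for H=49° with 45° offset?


Base hue: 49°
Left analog: (49 - 45) mod 360 = 4°
Right analog: (49 + 45) mod 360 = 94°
Analogous hues = 4° and 94°


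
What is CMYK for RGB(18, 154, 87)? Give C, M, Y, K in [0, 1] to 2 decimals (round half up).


R'=18/255≈0.0706, G'=154/255≈0.6039, B'=87/255≈0.3412
K = 1 - max(R',G',B') = 1 - 154/255 = 101/255 = 0.39607… → 0.40
(1-R'-K)/(1-K) simplifies to (max-R)/max with max = 154:
C = (154-18)/154 = 136/154 = 0.88311… → 0.88
M = (154-154)/154 = 0/154 = 0 → 0.00
Y = (154-87)/154 = 67/154 = 0.43506… → 0.44
= CMYK(0.88, 0.00, 0.44, 0.40)


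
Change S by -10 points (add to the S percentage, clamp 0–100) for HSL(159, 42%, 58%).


Original S = 42%
Adjustment = -10 percentage points
New S = 42 + (-10) = 32
Clamp to [0, 100] → 32
= HSL(159°, 32%, 58%)


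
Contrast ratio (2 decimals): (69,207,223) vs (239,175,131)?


Linearize each sRGB channel c=v/255: c/12.92 if c ≤ 0.04045 else ((c+0.055)/1.055)^2.4
L = 0.2126×R_lin + 0.7152×G_lin + 0.0722×B_lin
Color 1 (69,207,223):
  R=69: 69/255≈0.2706 > 0.04045 → ((0.2706+0.055)/1.055)^2.4 ≈ 0.05951
  G=207: 207/255≈0.8118 > 0.04045 → ((0.8118+0.055)/1.055)^2.4 ≈ 0.62396
  B=223: 223/255≈0.8745 > 0.04045 → ((0.8745+0.055)/1.055)^2.4 ≈ 0.73791
  L1 = 0.2126×0.05951 + 0.7152×0.62396 + 0.0722×0.73791 ≈ 0.51219
Color 2 (239,175,131):
  R=239: 239/255≈0.9373 > 0.04045 → ((0.9373+0.055)/1.055)^2.4 ≈ 0.86316
  G=175: 175/255≈0.6863 > 0.04045 → ((0.6863+0.055)/1.055)^2.4 ≈ 0.42869
  B=131: 131/255≈0.5137 > 0.04045 → ((0.5137+0.055)/1.055)^2.4 ≈ 0.22697
  L2 = 0.2126×0.86316 + 0.7152×0.42869 + 0.0722×0.22697 ≈ 0.50649
Lighter = 0.51219, Darker = 0.50649
Ratio = (L_lighter + 0.05) / (L_darker + 0.05)
Ratio = (0.51219 + 0.05) / (0.50649 + 0.05) = 0.56219 / 0.55649 ≈ 1.0102
Ratio ≈ 1.01:1


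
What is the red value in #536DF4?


Color: #536DF4
R = 53 = 83
G = 6D = 109
B = F4 = 244
Red = 83


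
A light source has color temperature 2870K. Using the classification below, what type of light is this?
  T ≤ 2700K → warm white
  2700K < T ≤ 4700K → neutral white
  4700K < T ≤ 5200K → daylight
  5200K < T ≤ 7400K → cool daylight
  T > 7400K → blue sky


Temperature: 2870K
2700K < 2870K ≤ 4700K → neutral white
Classification: neutral white


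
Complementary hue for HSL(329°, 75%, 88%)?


Complement = opposite side of color wheel = hue + 180°
H' = (329 + 180) mod 360 = 149°
S and L unchanged.
= HSL(149°, 75%, 88%)


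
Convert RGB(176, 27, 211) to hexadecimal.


R = 176 → B0 (hex)
G = 27 → 1B (hex)
B = 211 → D3 (hex)
Hex = #B01BD3


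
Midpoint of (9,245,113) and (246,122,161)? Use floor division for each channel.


Midpoint: each channel = ⌊(C₁+C₂)/2⌋
R: ⌊(9+246)/2⌋ = 127
G: ⌊(245+122)/2⌋ = 183
B: ⌊(113+161)/2⌋ = 137
= RGB(127, 183, 137)


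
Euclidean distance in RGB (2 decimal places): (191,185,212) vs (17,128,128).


d = √[(R₁-R₂)² + (G₁-G₂)² + (B₁-B₂)²]
d = √[(191-17)² + (185-128)² + (212-128)²]
d = √[30276 + 3249 + 7056]
d = √40581
d ≈ 201.45


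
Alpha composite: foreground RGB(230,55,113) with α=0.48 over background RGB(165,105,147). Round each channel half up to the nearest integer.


C = α×F + (1-α)×B, with 1-α = 0.52
R: 0.48×230 + 0.52×165 = 110.40 + 85.80 = 196.20 → 196
G: 0.48×55 + 0.52×105 = 26.40 + 54.60 = 81.00 → 81
B: 0.48×113 + 0.52×147 = 54.24 + 76.44 = 130.68 → 131
= RGB(196, 81, 131)


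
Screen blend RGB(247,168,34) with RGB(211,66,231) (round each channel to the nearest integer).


Screen: C = 255 - (255-A)×(255-B)/255, rounded to nearest integer
R: 255 - (255-247)×(255-211)/255 = 255 - 352/255 ≈ 255 - 1.380 = 253.620 → 254
G: 255 - (255-168)×(255-66)/255 = 255 - 16443/255 ≈ 255 - 64.482 = 190.518 → 191
B: 255 - (255-34)×(255-231)/255 = 255 - 5304/255 ≈ 255 - 20.800 = 234.200 → 234
= RGB(254, 191, 234)


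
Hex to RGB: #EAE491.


EA → 234 (R)
E4 → 228 (G)
91 → 145 (B)
= RGB(234, 228, 145)


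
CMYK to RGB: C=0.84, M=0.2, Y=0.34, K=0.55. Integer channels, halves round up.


R = 255 × (1-C) × (1-K) = 255 × 0.16 × 0.45 = 18.36 → 18
G = 255 × (1-M) × (1-K) = 255 × 0.80 × 0.45 = 91.8 → 92
B = 255 × (1-Y) × (1-K) = 255 × 0.66 × 0.45 = 75.735 → 76
= RGB(18, 92, 76)


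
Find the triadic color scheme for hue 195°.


Triadic: equally spaced at 120° intervals
H1 = 195°
H2 = (195 + 120) mod 360 = 315°
H3 = (195 + 240) mod 360 = 75°
Triadic = 195°, 315°, 75°


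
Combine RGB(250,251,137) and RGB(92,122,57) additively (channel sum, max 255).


Additive: each channel = min(255, C₁+C₂)
R: 250+92 = 342 → 255
G: 251+122 = 373 → 255
B: 137+57 = 194 → 194
= RGB(255, 255, 194)


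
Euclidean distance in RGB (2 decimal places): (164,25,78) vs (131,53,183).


d = √[(R₁-R₂)² + (G₁-G₂)² + (B₁-B₂)²]
d = √[(164-131)² + (25-53)² + (78-183)²]
d = √[1089 + 784 + 11025]
d = √12898
d ≈ 113.57


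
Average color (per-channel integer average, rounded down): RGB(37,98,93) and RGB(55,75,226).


Midpoint: each channel = ⌊(C₁+C₂)/2⌋
R: ⌊(37+55)/2⌋ = 46
G: ⌊(98+75)/2⌋ = 86
B: ⌊(93+226)/2⌋ = 159
= RGB(46, 86, 159)


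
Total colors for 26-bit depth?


Colors = 2^bits = 2^26
= 67,108,864 colors


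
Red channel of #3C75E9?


Color: #3C75E9
R = 3C = 60
G = 75 = 117
B = E9 = 233
Red = 60


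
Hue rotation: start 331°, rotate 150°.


New hue = (H + rotation) mod 360
New hue = (331 + 150) mod 360
= 481 mod 360
= 121°


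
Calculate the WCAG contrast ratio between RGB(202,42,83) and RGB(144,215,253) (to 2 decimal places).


Linearize each sRGB channel c=v/255: c/12.92 if c ≤ 0.04045 else ((c+0.055)/1.055)^2.4
L = 0.2126×R_lin + 0.7152×G_lin + 0.0722×B_lin
Color 1 (202,42,83):
  R=202: 202/255≈0.7922 > 0.04045 → ((0.7922+0.055)/1.055)^2.4 ≈ 0.59062
  G=42: 42/255≈0.1647 > 0.04045 → ((0.1647+0.055)/1.055)^2.4 ≈ 0.02315
  B=83: 83/255≈0.3255 > 0.04045 → ((0.3255+0.055)/1.055)^2.4 ≈ 0.08650
  L1 = 0.2126×0.59062 + 0.7152×0.02315 + 0.0722×0.08650 ≈ 0.14837
Color 2 (144,215,253):
  R=144: 144/255≈0.5647 > 0.04045 → ((0.5647+0.055)/1.055)^2.4 ≈ 0.27889
  G=215: 215/255≈0.8431 > 0.04045 → ((0.8431+0.055)/1.055)^2.4 ≈ 0.67954
  B=253: 253/255≈0.9922 > 0.04045 → ((0.9922+0.055)/1.055)^2.4 ≈ 0.98225
  L2 = 0.2126×0.27889 + 0.7152×0.67954 + 0.0722×0.98225 ≈ 0.61622
Lighter = 0.61622, Darker = 0.14837
Ratio = (L_lighter + 0.05) / (L_darker + 0.05)
Ratio = (0.61622 + 0.05) / (0.14837 + 0.05) = 0.66622 / 0.19837 ≈ 3.3585
Ratio ≈ 3.36:1


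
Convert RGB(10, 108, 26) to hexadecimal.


R = 10 → 0A (hex)
G = 108 → 6C (hex)
B = 26 → 1A (hex)
Hex = #0A6C1A


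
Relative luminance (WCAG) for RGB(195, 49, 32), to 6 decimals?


Linearize each channel (sRGB transfer function): c = v/255; c_lin = c/12.92 if c ≤ 0.04045, else ((c+0.055)/1.055)^2.4
  R: 195/255 ≈ 0.764706 > 0.04045 → ((0.764706+0.055)/1.055)^2.4 ≈ 0.545724
  G: 49/255 ≈ 0.192157 > 0.04045 → ((0.192157+0.055)/1.055)^2.4 ≈ 0.030713
  B: 32/255 ≈ 0.125490 > 0.04045 → ((0.125490+0.055)/1.055)^2.4 ≈ 0.014444
R_lin = 0.545724, G_lin = 0.030713, B_lin = 0.014444
L = 0.2126×R + 0.7152×G + 0.0722×B
L = 0.2126×0.545724 + 0.7152×0.030713 + 0.0722×0.014444
L ≈ 0.139030


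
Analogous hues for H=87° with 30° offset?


Base hue: 87°
Left analog: (87 - 30) mod 360 = 57°
Right analog: (87 + 30) mod 360 = 117°
Analogous hues = 57° and 117°


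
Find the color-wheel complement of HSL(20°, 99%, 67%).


Complement = opposite side of color wheel = hue + 180°
H' = (20 + 180) mod 360 = 200°
S and L unchanged.
= HSL(200°, 99%, 67%)


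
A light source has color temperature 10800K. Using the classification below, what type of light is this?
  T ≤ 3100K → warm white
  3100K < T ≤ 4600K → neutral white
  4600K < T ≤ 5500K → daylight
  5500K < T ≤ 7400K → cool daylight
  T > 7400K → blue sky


Temperature: 10800K
10800K > 7400K → blue sky
Classification: blue sky


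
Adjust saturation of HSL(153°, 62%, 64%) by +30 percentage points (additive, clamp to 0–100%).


Original S = 62%
Adjustment = +30 percentage points
New S = 62 + (30) = 92
Clamp to [0, 100] → 92
= HSL(153°, 92%, 64%)


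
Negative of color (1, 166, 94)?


Invert: (255-R, 255-G, 255-B)
R: 255-1 = 254
G: 255-166 = 89
B: 255-94 = 161
= RGB(254, 89, 161)


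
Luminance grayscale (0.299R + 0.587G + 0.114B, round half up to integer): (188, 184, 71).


Gray = 0.299×R + 0.587×G + 0.114×B
Gray = 0.299×188 + 0.587×184 + 0.114×71
Gray = 56.212 + 108.008 + 8.094
Gray = 172.314 → round half up → 172
Gray = 172


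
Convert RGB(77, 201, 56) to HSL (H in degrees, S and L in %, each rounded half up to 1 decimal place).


Normalize: R'=77/255≈0.3020, G'=201/255≈0.7882, B'=56/255≈0.2196
Max=201/255, Min=56/255, Δ=Max-Min=145/255
L = (Max+Min)/2 = (201+56)/510 = 257/510 = 0.50392… → L = 50.4%
L > 0.5 → S = Δ/(2-Max-Min) = 145/(510-201-56) = 145/253 = 0.57312… → S = 57.3%
(the 1/255 factors cancel in S and H, so raw channel differences can be used)
Max is G' → H = 60 × ((B-R)/Δ + 2) = 60 × ((56-77)/145 + 2)
  -21/145 + 2 = -0.1448… + 2 = 1.8551…
  H = 60 × 1.8551… = 111.310…° → H = 111.3°
= HSL(111.3°, 57.3%, 50.4%)


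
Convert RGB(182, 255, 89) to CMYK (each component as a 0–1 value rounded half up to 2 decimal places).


R'=182/255≈0.7137, G'=255/255≈1.0000, B'=89/255≈0.3490
K = 1 - max(R',G',B') = 1 - 255/255 = 0/255 = 0 → 0.00
(1-R'-K)/(1-K) simplifies to (max-R)/max with max = 255:
C = (255-182)/255 = 73/255 = 0.28627… → 0.29
M = (255-255)/255 = 0/255 = 0 → 0.00
Y = (255-89)/255 = 166/255 = 0.65098… → 0.65
= CMYK(0.29, 0.00, 0.65, 0.00)


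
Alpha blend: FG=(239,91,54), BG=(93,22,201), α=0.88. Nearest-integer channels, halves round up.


C = α×F + (1-α)×B, with 1-α = 0.12
R: 0.88×239 + 0.12×93 = 210.32 + 11.16 = 221.48 → 221
G: 0.88×91 + 0.12×22 = 80.08 + 2.64 = 82.72 → 83
B: 0.88×54 + 0.12×201 = 47.52 + 24.12 = 71.64 → 72
= RGB(221, 83, 72)


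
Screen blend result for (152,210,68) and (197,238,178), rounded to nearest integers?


Screen: C = 255 - (255-A)×(255-B)/255, rounded to nearest integer
R: 255 - (255-152)×(255-197)/255 = 255 - 5974/255 ≈ 255 - 23.427 = 231.573 → 232
G: 255 - (255-210)×(255-238)/255 = 255 - 765/255 ≈ 255 - 3.000 = 252.000 → 252
B: 255 - (255-68)×(255-178)/255 = 255 - 14399/255 ≈ 255 - 56.467 = 198.533 → 199
= RGB(232, 252, 199)


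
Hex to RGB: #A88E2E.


A8 → 168 (R)
8E → 142 (G)
2E → 46 (B)
= RGB(168, 142, 46)


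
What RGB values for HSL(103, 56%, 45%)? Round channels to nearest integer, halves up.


H=103°, S=0.56, L=0.45
C = (1-|2L-1|)×S = (1-|-0.10|)×0.56 = 0.504
H' = H/60 = 103/60 ≈ 1.7167; X = C×(1-|H' mod 2 - 1|) = 0.1428
m = L - C/2 = 0.45 - 0.252 = 0.198
Sector ⌊H'⌋ = 1 → (R',G',B') = (0.1428, 0.504, 0.0)
RGB = ((R'+m)×255, (G'+m)×255, (B'+m)×255) = (86.904, 179.01, 50.49)
Round half up → RGB(87, 179, 50)


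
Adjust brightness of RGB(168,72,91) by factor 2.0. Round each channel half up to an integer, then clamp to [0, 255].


Multiply each channel by 2.0, round half up, clamp to [0, 255]
R: 168×2.0 = 336 → clamp → 255
G: 72×2.0 = 144
B: 91×2.0 = 182
= RGB(255, 144, 182)


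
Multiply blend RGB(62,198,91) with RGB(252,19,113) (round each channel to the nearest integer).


Multiply: C = A×B/255, rounded to nearest integer
R: 62×252/255 = 15624/255 ≈ 61.271 → 61
G: 198×19/255 = 3762/255 ≈ 14.753 → 15
B: 91×113/255 = 10283/255 ≈ 40.325 → 40
= RGB(61, 15, 40)


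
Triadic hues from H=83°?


Triadic: equally spaced at 120° intervals
H1 = 83°
H2 = (83 + 120) mod 360 = 203°
H3 = (83 + 240) mod 360 = 323°
Triadic = 83°, 203°, 323°


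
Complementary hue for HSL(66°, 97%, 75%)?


Complement = opposite side of color wheel = hue + 180°
H' = (66 + 180) mod 360 = 246°
S and L unchanged.
= HSL(246°, 97%, 75%)


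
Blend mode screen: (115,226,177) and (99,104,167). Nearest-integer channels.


Screen: C = 255 - (255-A)×(255-B)/255, rounded to nearest integer
R: 255 - (255-115)×(255-99)/255 = 255 - 21840/255 ≈ 255 - 85.647 = 169.353 → 169
G: 255 - (255-226)×(255-104)/255 = 255 - 4379/255 ≈ 255 - 17.173 = 237.827 → 238
B: 255 - (255-177)×(255-167)/255 = 255 - 6864/255 ≈ 255 - 26.918 = 228.082 → 228
= RGB(169, 238, 228)


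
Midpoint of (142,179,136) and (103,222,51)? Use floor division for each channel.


Midpoint: each channel = ⌊(C₁+C₂)/2⌋
R: ⌊(142+103)/2⌋ = 122
G: ⌊(179+222)/2⌋ = 200
B: ⌊(136+51)/2⌋ = 93
= RGB(122, 200, 93)


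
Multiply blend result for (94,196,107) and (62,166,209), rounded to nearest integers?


Multiply: C = A×B/255, rounded to nearest integer
R: 94×62/255 = 5828/255 ≈ 22.855 → 23
G: 196×166/255 = 32536/255 ≈ 127.592 → 128
B: 107×209/255 = 22363/255 ≈ 87.698 → 88
= RGB(23, 128, 88)


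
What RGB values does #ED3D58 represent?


ED → 237 (R)
3D → 61 (G)
58 → 88 (B)
= RGB(237, 61, 88)


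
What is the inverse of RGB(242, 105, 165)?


Invert: (255-R, 255-G, 255-B)
R: 255-242 = 13
G: 255-105 = 150
B: 255-165 = 90
= RGB(13, 150, 90)


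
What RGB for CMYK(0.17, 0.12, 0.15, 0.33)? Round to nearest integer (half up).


R = 255 × (1-C) × (1-K) = 255 × 0.83 × 0.67 = 141.8055 → 142
G = 255 × (1-M) × (1-K) = 255 × 0.88 × 0.67 = 150.348 → 150
B = 255 × (1-Y) × (1-K) = 255 × 0.85 × 0.67 = 145.2225 → 145
= RGB(142, 150, 145)


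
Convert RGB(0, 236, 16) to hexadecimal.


R = 0 → 00 (hex)
G = 236 → EC (hex)
B = 16 → 10 (hex)
Hex = #00EC10


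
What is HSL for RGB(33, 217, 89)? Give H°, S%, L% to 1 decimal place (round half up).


Normalize: R'=33/255≈0.1294, G'=217/255≈0.8510, B'=89/255≈0.3490
Max=217/255, Min=33/255, Δ=Max-Min=184/255
L = (Max+Min)/2 = (217+33)/510 = 250/510 = 0.49019… → L = 49.0%
L ≤ 0.5 → S = Δ/(Max+Min) = 184/(217+33) = 184/250 = 0.736 → S = 73.6%
(the 1/255 factors cancel in S and H, so raw channel differences can be used)
Max is G' → H = 60 × ((B-R)/Δ + 2) = 60 × ((89-33)/184 + 2)
  56/184 + 2 = 0.3043… + 2 = 2.3043…
  H = 60 × 2.3043… = 138.260…° → H = 138.3°
= HSL(138.3°, 73.6%, 49.0%)


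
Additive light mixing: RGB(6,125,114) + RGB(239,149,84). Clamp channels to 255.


Additive: each channel = min(255, C₁+C₂)
R: 6+239 = 245 → 245
G: 125+149 = 274 → 255
B: 114+84 = 198 → 198
= RGB(245, 255, 198)


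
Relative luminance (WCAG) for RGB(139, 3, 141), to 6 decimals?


Linearize each channel (sRGB transfer function): c = v/255; c_lin = c/12.92 if c ≤ 0.04045, else ((c+0.055)/1.055)^2.4
  R: 139/255 ≈ 0.545098 > 0.04045 → ((0.545098+0.055)/1.055)^2.4 ≈ 0.258183
  G: 3/255 ≈ 0.011765 ≤ 0.04045 → 0.011765/12.92 ≈ 0.000911
  B: 141/255 ≈ 0.552941 > 0.04045 → ((0.552941+0.055)/1.055)^2.4 ≈ 0.266356
R_lin = 0.258183, G_lin = 0.000911, B_lin = 0.266356
L = 0.2126×R + 0.7152×G + 0.0722×B
L = 0.2126×0.258183 + 0.7152×0.000911 + 0.0722×0.266356
L ≈ 0.074772


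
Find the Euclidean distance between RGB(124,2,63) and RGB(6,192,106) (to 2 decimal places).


d = √[(R₁-R₂)² + (G₁-G₂)² + (B₁-B₂)²]
d = √[(124-6)² + (2-192)² + (63-106)²]
d = √[13924 + 36100 + 1849]
d = √51873
d ≈ 227.76


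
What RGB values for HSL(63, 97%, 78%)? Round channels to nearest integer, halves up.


H=63°, S=0.97, L=0.78
C = (1-|2L-1|)×S = (1-|0.56|)×0.97 = 0.4268
H' = H/60 = 63/60 ≈ 1.0500; X = C×(1-|H' mod 2 - 1|) = 0.40546
m = L - C/2 = 0.78 - 0.2134 = 0.5666
Sector ⌊H'⌋ = 1 → (R',G',B') = (0.40546, 0.4268, 0.0)
RGB = ((R'+m)×255, (G'+m)×255, (B'+m)×255) = (247.8753, 253.317, 144.483)
Round half up → RGB(248, 253, 144)


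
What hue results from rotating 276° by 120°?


New hue = (H + rotation) mod 360
New hue = (276 + 120) mod 360
= 396 mod 360
= 36°


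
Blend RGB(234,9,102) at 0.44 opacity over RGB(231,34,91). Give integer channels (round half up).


C = α×F + (1-α)×B, with 1-α = 0.56
R: 0.44×234 + 0.56×231 = 102.96 + 129.36 = 232.32 → 232
G: 0.44×9 + 0.56×34 = 3.96 + 19.04 = 23.00 → 23
B: 0.44×102 + 0.56×91 = 44.88 + 50.96 = 95.84 → 96
= RGB(232, 23, 96)


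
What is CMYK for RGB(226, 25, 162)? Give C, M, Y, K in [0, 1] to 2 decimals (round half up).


R'=226/255≈0.8863, G'=25/255≈0.0980, B'=162/255≈0.6353
K = 1 - max(R',G',B') = 1 - 226/255 = 29/255 = 0.11372… → 0.11
(1-R'-K)/(1-K) simplifies to (max-R)/max with max = 226:
C = (226-226)/226 = 0/226 = 0 → 0.00
M = (226-25)/226 = 201/226 = 0.88938… → 0.89
Y = (226-162)/226 = 64/226 = 0.28318… → 0.28
= CMYK(0.00, 0.89, 0.28, 0.11)


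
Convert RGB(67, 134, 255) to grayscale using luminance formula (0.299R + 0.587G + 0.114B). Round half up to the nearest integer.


Gray = 0.299×R + 0.587×G + 0.114×B
Gray = 0.299×67 + 0.587×134 + 0.114×255
Gray = 20.033 + 78.658 + 29.070
Gray = 127.761 → round half up → 128
Gray = 128


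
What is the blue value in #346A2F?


Color: #346A2F
R = 34 = 52
G = 6A = 106
B = 2F = 47
Blue = 47


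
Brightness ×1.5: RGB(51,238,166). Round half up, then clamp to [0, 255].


Multiply each channel by 1.5, round half up, clamp to [0, 255]
R: 51×1.5 = 76.5 → round → 77
G: 238×1.5 = 357 → clamp → 255
B: 166×1.5 = 249
= RGB(77, 255, 249)


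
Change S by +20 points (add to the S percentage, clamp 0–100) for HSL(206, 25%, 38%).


Original S = 25%
Adjustment = +20 percentage points
New S = 25 + (20) = 45
Clamp to [0, 100] → 45
= HSL(206°, 45%, 38%)


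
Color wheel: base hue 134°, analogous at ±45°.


Base hue: 134°
Left analog: (134 - 45) mod 360 = 89°
Right analog: (134 + 45) mod 360 = 179°
Analogous hues = 89° and 179°


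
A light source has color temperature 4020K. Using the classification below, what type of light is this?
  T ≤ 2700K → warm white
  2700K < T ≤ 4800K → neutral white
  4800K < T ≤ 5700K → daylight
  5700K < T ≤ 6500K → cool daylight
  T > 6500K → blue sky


Temperature: 4020K
2700K < 4020K ≤ 4800K → neutral white
Classification: neutral white


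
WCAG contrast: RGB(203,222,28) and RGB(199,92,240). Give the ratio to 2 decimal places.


Linearize each sRGB channel c=v/255: c/12.92 if c ≤ 0.04045 else ((c+0.055)/1.055)^2.4
L = 0.2126×R_lin + 0.7152×G_lin + 0.0722×B_lin
Color 1 (203,222,28):
  R=203: 203/255≈0.7961 > 0.04045 → ((0.7961+0.055)/1.055)^2.4 ≈ 0.59720
  G=222: 222/255≈0.8706 > 0.04045 → ((0.8706+0.055)/1.055)^2.4 ≈ 0.73046
  B=28: 28/255≈0.1098 > 0.04045 → ((0.1098+0.055)/1.055)^2.4 ≈ 0.01161
  L1 = 0.2126×0.59720 + 0.7152×0.73046 + 0.0722×0.01161 ≈ 0.65023
Color 2 (199,92,240):
  R=199: 199/255≈0.7804 > 0.04045 → ((0.7804+0.055)/1.055)^2.4 ≈ 0.57112
  G=92: 92/255≈0.3608 > 0.04045 → ((0.3608+0.055)/1.055)^2.4 ≈ 0.10702
  B=240: 240/255≈0.9412 > 0.04045 → ((0.9412+0.055)/1.055)^2.4 ≈ 0.87137
  L2 = 0.2126×0.57112 + 0.7152×0.10702 + 0.0722×0.87137 ≈ 0.26088
Lighter = 0.65023, Darker = 0.26088
Ratio = (L_lighter + 0.05) / (L_darker + 0.05)
Ratio = (0.65023 + 0.05) / (0.26088 + 0.05) = 0.70023 / 0.31088 ≈ 2.2524
Ratio ≈ 2.25:1


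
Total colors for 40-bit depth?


Colors = 2^bits = 2^40
= 1,099,511,627,776 colors


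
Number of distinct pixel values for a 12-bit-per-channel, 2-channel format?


Total bits = 12 bits/channel × 2 channels = 24 bits
Distinct pixel values = 2^24
= 16,777,216 pixel values


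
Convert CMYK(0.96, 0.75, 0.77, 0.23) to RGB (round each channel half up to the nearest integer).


R = 255 × (1-C) × (1-K) = 255 × 0.04 × 0.77 = 7.854 → 8
G = 255 × (1-M) × (1-K) = 255 × 0.25 × 0.77 = 49.0875 → 49
B = 255 × (1-Y) × (1-K) = 255 × 0.23 × 0.77 = 45.1605 → 45
= RGB(8, 49, 45)


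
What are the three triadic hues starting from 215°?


Triadic: equally spaced at 120° intervals
H1 = 215°
H2 = (215 + 120) mod 360 = 335°
H3 = (215 + 240) mod 360 = 95°
Triadic = 215°, 335°, 95°


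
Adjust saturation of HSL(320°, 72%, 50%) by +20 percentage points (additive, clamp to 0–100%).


Original S = 72%
Adjustment = +20 percentage points
New S = 72 + (20) = 92
Clamp to [0, 100] → 92
= HSL(320°, 92%, 50%)


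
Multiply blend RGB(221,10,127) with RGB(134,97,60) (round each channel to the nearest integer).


Multiply: C = A×B/255, rounded to nearest integer
R: 221×134/255 = 29614/255 ≈ 116.133 → 116
G: 10×97/255 = 970/255 ≈ 3.804 → 4
B: 127×60/255 = 7620/255 ≈ 29.882 → 30
= RGB(116, 4, 30)


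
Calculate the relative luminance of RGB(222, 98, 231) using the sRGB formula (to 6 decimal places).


Linearize each channel (sRGB transfer function): c = v/255; c_lin = c/12.92 if c ≤ 0.04045, else ((c+0.055)/1.055)^2.4
  R: 222/255 ≈ 0.870588 > 0.04045 → ((0.870588+0.055)/1.055)^2.4 ≈ 0.730461
  G: 98/255 ≈ 0.384314 > 0.04045 → ((0.384314+0.055)/1.055)^2.4 ≈ 0.122139
  B: 231/255 ≈ 0.905882 > 0.04045 → ((0.905882+0.055)/1.055)^2.4 ≈ 0.799103
R_lin = 0.730461, G_lin = 0.122139, B_lin = 0.799103
L = 0.2126×R + 0.7152×G + 0.0722×B
L = 0.2126×0.730461 + 0.7152×0.122139 + 0.0722×0.799103
L ≈ 0.300345


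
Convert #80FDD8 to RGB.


80 → 128 (R)
FD → 253 (G)
D8 → 216 (B)
= RGB(128, 253, 216)


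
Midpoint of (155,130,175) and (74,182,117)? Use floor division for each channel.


Midpoint: each channel = ⌊(C₁+C₂)/2⌋
R: ⌊(155+74)/2⌋ = 114
G: ⌊(130+182)/2⌋ = 156
B: ⌊(175+117)/2⌋ = 146
= RGB(114, 156, 146)


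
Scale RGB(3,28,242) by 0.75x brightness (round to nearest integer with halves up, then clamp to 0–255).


Multiply each channel by 0.75, round half up, clamp to [0, 255]
R: 3×0.75 = 2.25 → round → 2
G: 28×0.75 = 21
B: 242×0.75 = 181.5 → round → 182
= RGB(2, 21, 182)


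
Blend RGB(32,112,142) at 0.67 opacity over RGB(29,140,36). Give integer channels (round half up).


C = α×F + (1-α)×B, with 1-α = 0.33
R: 0.67×32 + 0.33×29 = 21.44 + 9.57 = 31.01 → 31
G: 0.67×112 + 0.33×140 = 75.04 + 46.20 = 121.24 → 121
B: 0.67×142 + 0.33×36 = 95.14 + 11.88 = 107.02 → 107
= RGB(31, 121, 107)


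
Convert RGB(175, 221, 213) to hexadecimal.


R = 175 → AF (hex)
G = 221 → DD (hex)
B = 213 → D5 (hex)
Hex = #AFDDD5


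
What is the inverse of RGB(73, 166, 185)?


Invert: (255-R, 255-G, 255-B)
R: 255-73 = 182
G: 255-166 = 89
B: 255-185 = 70
= RGB(182, 89, 70)


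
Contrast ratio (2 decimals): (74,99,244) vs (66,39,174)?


Linearize each sRGB channel c=v/255: c/12.92 if c ≤ 0.04045 else ((c+0.055)/1.055)^2.4
L = 0.2126×R_lin + 0.7152×G_lin + 0.0722×B_lin
Color 1 (74,99,244):
  R=74: 74/255≈0.2902 > 0.04045 → ((0.2902+0.055)/1.055)^2.4 ≈ 0.06848
  G=99: 99/255≈0.3882 > 0.04045 → ((0.3882+0.055)/1.055)^2.4 ≈ 0.12477
  B=244: 244/255≈0.9569 > 0.04045 → ((0.9569+0.055)/1.055)^2.4 ≈ 0.90466
  L1 = 0.2126×0.06848 + 0.7152×0.12477 + 0.0722×0.90466 ≈ 0.16911
Color 2 (66,39,174):
  R=66: 66/255≈0.2588 > 0.04045 → ((0.2588+0.055)/1.055)^2.4 ≈ 0.05448
  G=39: 39/255≈0.1529 > 0.04045 → ((0.1529+0.055)/1.055)^2.4 ≈ 0.02029
  B=174: 174/255≈0.6824 > 0.04045 → ((0.6824+0.055)/1.055)^2.4 ≈ 0.42327
  L2 = 0.2126×0.05448 + 0.7152×0.02029 + 0.0722×0.42327 ≈ 0.05665
Lighter = 0.16911, Darker = 0.05665
Ratio = (L_lighter + 0.05) / (L_darker + 0.05)
Ratio = (0.16911 + 0.05) / (0.05665 + 0.05) = 0.21911 / 0.10665 ≈ 2.0544
Ratio ≈ 2.05:1


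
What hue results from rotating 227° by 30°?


New hue = (H + rotation) mod 360
New hue = (227 + 30) mod 360
= 257 mod 360
= 257°


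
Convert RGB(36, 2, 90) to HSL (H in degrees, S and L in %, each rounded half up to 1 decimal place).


Normalize: R'=36/255≈0.1412, G'=2/255≈0.0078, B'=90/255≈0.3529
Max=90/255, Min=2/255, Δ=Max-Min=88/255
L = (Max+Min)/2 = (90+2)/510 = 92/510 = 0.18039… → L = 18.0%
L ≤ 0.5 → S = Δ/(Max+Min) = 88/(90+2) = 88/92 = 0.95652… → S = 95.7%
(the 1/255 factors cancel in S and H, so raw channel differences can be used)
Max is B' → H = 60 × ((R-G)/Δ + 4) = 60 × ((36-2)/88 + 4)
  34/88 + 4 = 0.3863… + 4 = 4.3863…
  H = 60 × 4.3863… = 263.181…° → H = 263.2°
= HSL(263.2°, 95.7%, 18.0%)


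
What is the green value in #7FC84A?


Color: #7FC84A
R = 7F = 127
G = C8 = 200
B = 4A = 74
Green = 200


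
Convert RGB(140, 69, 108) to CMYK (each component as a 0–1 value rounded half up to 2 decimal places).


R'=140/255≈0.5490, G'=69/255≈0.2706, B'=108/255≈0.4235
K = 1 - max(R',G',B') = 1 - 140/255 = 115/255 = 0.45098… → 0.45
(1-R'-K)/(1-K) simplifies to (max-R)/max with max = 140:
C = (140-140)/140 = 0/140 = 0 → 0.00
M = (140-69)/140 = 71/140 = 0.50714… → 0.51
Y = (140-108)/140 = 32/140 = 0.22857… → 0.23
= CMYK(0.00, 0.51, 0.23, 0.45)


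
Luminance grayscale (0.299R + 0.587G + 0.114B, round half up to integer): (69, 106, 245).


Gray = 0.299×R + 0.587×G + 0.114×B
Gray = 0.299×69 + 0.587×106 + 0.114×245
Gray = 20.631 + 62.222 + 27.930
Gray = 110.783 → round half up → 111
Gray = 111


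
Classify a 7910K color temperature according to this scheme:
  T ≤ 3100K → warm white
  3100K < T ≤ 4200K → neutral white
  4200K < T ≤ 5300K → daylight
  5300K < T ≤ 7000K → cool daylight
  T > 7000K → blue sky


Temperature: 7910K
7910K > 7000K → blue sky
Classification: blue sky


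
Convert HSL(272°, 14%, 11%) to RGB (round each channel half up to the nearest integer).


H=272°, S=0.14, L=0.11
C = (1-|2L-1|)×S = (1-|-0.78|)×0.14 = 0.0308
H' = H/60 = 272/60 ≈ 4.5333; X = C×(1-|H' mod 2 - 1|) ≈ 0.0164
m = L - C/2 = 0.11 - 0.0154 = 0.0946
Sector ⌊H'⌋ = 4 → (R',G',B') = (≈0.0164, 0.0, 0.0308)
RGB = ((R'+m)×255, (G'+m)×255, (B'+m)×255) = (28.3118, 24.123, 31.977)
Round half up → RGB(28, 24, 32)


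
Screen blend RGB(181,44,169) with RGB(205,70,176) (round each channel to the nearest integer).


Screen: C = 255 - (255-A)×(255-B)/255, rounded to nearest integer
R: 255 - (255-181)×(255-205)/255 = 255 - 3700/255 ≈ 255 - 14.510 = 240.490 → 240
G: 255 - (255-44)×(255-70)/255 = 255 - 39035/255 ≈ 255 - 153.078 = 101.922 → 102
B: 255 - (255-169)×(255-176)/255 = 255 - 6794/255 ≈ 255 - 26.643 = 228.357 → 228
= RGB(240, 102, 228)


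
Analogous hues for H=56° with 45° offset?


Base hue: 56°
Left analog: (56 - 45) mod 360 = 11°
Right analog: (56 + 45) mod 360 = 101°
Analogous hues = 11° and 101°


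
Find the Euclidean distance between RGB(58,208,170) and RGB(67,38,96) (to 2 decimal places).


d = √[(R₁-R₂)² + (G₁-G₂)² + (B₁-B₂)²]
d = √[(58-67)² + (208-38)² + (170-96)²]
d = √[81 + 28900 + 5476]
d = √34457
d ≈ 185.63


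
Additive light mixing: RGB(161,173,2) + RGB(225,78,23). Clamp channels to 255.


Additive: each channel = min(255, C₁+C₂)
R: 161+225 = 386 → 255
G: 173+78 = 251 → 251
B: 2+23 = 25 → 25
= RGB(255, 251, 25)


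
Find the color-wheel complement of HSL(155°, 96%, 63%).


Complement = opposite side of color wheel = hue + 180°
H' = (155 + 180) mod 360 = 335°
S and L unchanged.
= HSL(335°, 96%, 63%)


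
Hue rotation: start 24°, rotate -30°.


New hue = (H + rotation) mod 360
New hue = (24 -30) mod 360
= -6 mod 360
= 354°


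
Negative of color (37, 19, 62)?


Invert: (255-R, 255-G, 255-B)
R: 255-37 = 218
G: 255-19 = 236
B: 255-62 = 193
= RGB(218, 236, 193)


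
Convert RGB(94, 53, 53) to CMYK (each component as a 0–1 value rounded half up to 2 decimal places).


R'=94/255≈0.3686, G'=53/255≈0.2078, B'=53/255≈0.2078
K = 1 - max(R',G',B') = 1 - 94/255 = 161/255 = 0.63137… → 0.63
(1-R'-K)/(1-K) simplifies to (max-R)/max with max = 94:
C = (94-94)/94 = 0/94 = 0 → 0.00
M = (94-53)/94 = 41/94 = 0.43617… → 0.44
Y = (94-53)/94 = 41/94 = 0.43617… → 0.44
= CMYK(0.00, 0.44, 0.44, 0.63)


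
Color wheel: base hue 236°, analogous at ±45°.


Base hue: 236°
Left analog: (236 - 45) mod 360 = 191°
Right analog: (236 + 45) mod 360 = 281°
Analogous hues = 191° and 281°


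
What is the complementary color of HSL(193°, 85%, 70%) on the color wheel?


Complement = opposite side of color wheel = hue + 180°
H' = (193 + 180) mod 360 = 13°
S and L unchanged.
= HSL(13°, 85%, 70%)


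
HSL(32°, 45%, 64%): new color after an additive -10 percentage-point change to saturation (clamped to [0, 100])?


Original S = 45%
Adjustment = -10 percentage points
New S = 45 + (-10) = 35
Clamp to [0, 100] → 35
= HSL(32°, 35%, 64%)


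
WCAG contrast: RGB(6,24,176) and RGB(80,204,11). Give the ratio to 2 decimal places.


Linearize each sRGB channel c=v/255: c/12.92 if c ≤ 0.04045 else ((c+0.055)/1.055)^2.4
L = 0.2126×R_lin + 0.7152×G_lin + 0.0722×B_lin
Color 1 (6,24,176):
  R=6: 6/255≈0.0235 ≤ 0.04045 → 0.0235/12.92 ≈ 0.00182
  G=24: 24/255≈0.0941 > 0.04045 → ((0.0941+0.055)/1.055)^2.4 ≈ 0.00913
  B=176: 176/255≈0.6902 > 0.04045 → ((0.6902+0.055)/1.055)^2.4 ≈ 0.43415
  L1 = 0.2126×0.00182 + 0.7152×0.00913 + 0.0722×0.43415 ≈ 0.03827
Color 2 (80,204,11):
  R=80: 80/255≈0.3137 > 0.04045 → ((0.3137+0.055)/1.055)^2.4 ≈ 0.08022
  G=204: 204/255≈0.8000 > 0.04045 → ((0.8000+0.055)/1.055)^2.4 ≈ 0.60383
  B=11: 11/255≈0.0431 > 0.04045 → ((0.0431+0.055)/1.055)^2.4 ≈ 0.00335
  L2 = 0.2126×0.08022 + 0.7152×0.60383 + 0.0722×0.00335 ≈ 0.44915
Lighter = 0.44915, Darker = 0.03827
Ratio = (L_lighter + 0.05) / (L_darker + 0.05)
Ratio = (0.44915 + 0.05) / (0.03827 + 0.05) = 0.49915 / 0.08827 ≈ 5.6551
Ratio ≈ 5.66:1


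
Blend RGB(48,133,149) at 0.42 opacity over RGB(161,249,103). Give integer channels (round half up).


C = α×F + (1-α)×B, with 1-α = 0.58
R: 0.42×48 + 0.58×161 = 20.16 + 93.38 = 113.54 → 114
G: 0.42×133 + 0.58×249 = 55.86 + 144.42 = 200.28 → 200
B: 0.42×149 + 0.58×103 = 62.58 + 59.74 = 122.32 → 122
= RGB(114, 200, 122)


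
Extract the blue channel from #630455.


Color: #630455
R = 63 = 99
G = 04 = 4
B = 55 = 85
Blue = 85


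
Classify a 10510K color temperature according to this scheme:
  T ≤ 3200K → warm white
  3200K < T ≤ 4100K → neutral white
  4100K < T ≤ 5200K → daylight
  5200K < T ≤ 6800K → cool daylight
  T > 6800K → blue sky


Temperature: 10510K
10510K > 6800K → blue sky
Classification: blue sky


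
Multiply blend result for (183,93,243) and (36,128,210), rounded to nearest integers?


Multiply: C = A×B/255, rounded to nearest integer
R: 183×36/255 = 6588/255 ≈ 25.835 → 26
G: 93×128/255 = 11904/255 ≈ 46.682 → 47
B: 243×210/255 = 51030/255 ≈ 200.118 → 200
= RGB(26, 47, 200)


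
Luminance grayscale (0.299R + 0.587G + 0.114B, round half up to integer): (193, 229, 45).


Gray = 0.299×R + 0.587×G + 0.114×B
Gray = 0.299×193 + 0.587×229 + 0.114×45
Gray = 57.707 + 134.423 + 5.130
Gray = 197.260 → round half up → 197
Gray = 197


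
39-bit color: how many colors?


Colors = 2^bits = 2^39
= 549,755,813,888 colors


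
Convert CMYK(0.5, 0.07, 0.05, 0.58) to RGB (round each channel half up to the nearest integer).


R = 255 × (1-C) × (1-K) = 255 × 0.50 × 0.42 = 53.55 → 54
G = 255 × (1-M) × (1-K) = 255 × 0.93 × 0.42 = 99.603 → 100
B = 255 × (1-Y) × (1-K) = 255 × 0.95 × 0.42 = 101.745 → 102
= RGB(54, 100, 102)


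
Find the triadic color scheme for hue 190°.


Triadic: equally spaced at 120° intervals
H1 = 190°
H2 = (190 + 120) mod 360 = 310°
H3 = (190 + 240) mod 360 = 70°
Triadic = 190°, 310°, 70°


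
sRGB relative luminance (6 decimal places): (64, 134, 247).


Linearize each channel (sRGB transfer function): c = v/255; c_lin = c/12.92 if c ≤ 0.04045, else ((c+0.055)/1.055)^2.4
  R: 64/255 ≈ 0.250980 > 0.04045 → ((0.250980+0.055)/1.055)^2.4 ≈ 0.051269
  G: 134/255 ≈ 0.525490 > 0.04045 → ((0.525490+0.055)/1.055)^2.4 ≈ 0.238398
  B: 247/255 ≈ 0.968627 > 0.04045 → ((0.968627+0.055)/1.055)^2.4 ≈ 0.930111
R_lin = 0.051269, G_lin = 0.238398, B_lin = 0.930111
L = 0.2126×R + 0.7152×G + 0.0722×B
L = 0.2126×0.051269 + 0.7152×0.238398 + 0.0722×0.930111
L ≈ 0.248556


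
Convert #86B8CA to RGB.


86 → 134 (R)
B8 → 184 (G)
CA → 202 (B)
= RGB(134, 184, 202)


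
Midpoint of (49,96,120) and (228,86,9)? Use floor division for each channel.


Midpoint: each channel = ⌊(C₁+C₂)/2⌋
R: ⌊(49+228)/2⌋ = 138
G: ⌊(96+86)/2⌋ = 91
B: ⌊(120+9)/2⌋ = 64
= RGB(138, 91, 64)


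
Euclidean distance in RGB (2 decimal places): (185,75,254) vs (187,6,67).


d = √[(R₁-R₂)² + (G₁-G₂)² + (B₁-B₂)²]
d = √[(185-187)² + (75-6)² + (254-67)²]
d = √[4 + 4761 + 34969]
d = √39734
d ≈ 199.33


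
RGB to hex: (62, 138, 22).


R = 62 → 3E (hex)
G = 138 → 8A (hex)
B = 22 → 16 (hex)
Hex = #3E8A16


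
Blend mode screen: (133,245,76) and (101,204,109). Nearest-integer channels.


Screen: C = 255 - (255-A)×(255-B)/255, rounded to nearest integer
R: 255 - (255-133)×(255-101)/255 = 255 - 18788/255 ≈ 255 - 73.678 = 181.322 → 181
G: 255 - (255-245)×(255-204)/255 = 255 - 510/255 ≈ 255 - 2.000 = 253.000 → 253
B: 255 - (255-76)×(255-109)/255 = 255 - 26134/255 ≈ 255 - 102.486 = 152.514 → 153
= RGB(181, 253, 153)


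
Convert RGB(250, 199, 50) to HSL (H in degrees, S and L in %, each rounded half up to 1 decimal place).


Normalize: R'=250/255≈0.9804, G'=199/255≈0.7804, B'=50/255≈0.1961
Max=250/255, Min=50/255, Δ=Max-Min=200/255
L = (Max+Min)/2 = (250+50)/510 = 300/510 = 0.58823… → L = 58.8%
L > 0.5 → S = Δ/(2-Max-Min) = 200/(510-250-50) = 200/210 = 0.95238… → S = 95.2%
(the 1/255 factors cancel in S and H, so raw channel differences can be used)
Max is R' → H = 60 × (((G-B)/Δ) mod 6) = 60 × (((199-50)/200) mod 6)
  149/200 = 0.745
  H = 60 × 0.745 = 44.7° → H = 44.7°
= HSL(44.7°, 95.2%, 58.8%)


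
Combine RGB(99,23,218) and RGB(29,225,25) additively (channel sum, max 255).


Additive: each channel = min(255, C₁+C₂)
R: 99+29 = 128 → 128
G: 23+225 = 248 → 248
B: 218+25 = 243 → 243
= RGB(128, 248, 243)


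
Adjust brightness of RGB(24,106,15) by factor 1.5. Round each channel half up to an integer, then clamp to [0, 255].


Multiply each channel by 1.5, round half up, clamp to [0, 255]
R: 24×1.5 = 36
G: 106×1.5 = 159
B: 15×1.5 = 22.5 → round → 23
= RGB(36, 159, 23)


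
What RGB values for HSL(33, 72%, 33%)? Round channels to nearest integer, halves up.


H=33°, S=0.72, L=0.33
C = (1-|2L-1|)×S = (1-|-0.34|)×0.72 = 0.4752
H' = H/60 = 33/60 ≈ 0.5500; X = C×(1-|H' mod 2 - 1|) = 0.26136
m = L - C/2 = 0.33 - 0.2376 = 0.0924
Sector ⌊H'⌋ = 0 → (R',G',B') = (0.4752, 0.26136, 0.0)
RGB = ((R'+m)×255, (G'+m)×255, (B'+m)×255) = (144.738, 90.2088, 23.562)
Round half up → RGB(145, 90, 24)


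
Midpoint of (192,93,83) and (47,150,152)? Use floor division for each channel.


Midpoint: each channel = ⌊(C₁+C₂)/2⌋
R: ⌊(192+47)/2⌋ = 119
G: ⌊(93+150)/2⌋ = 121
B: ⌊(83+152)/2⌋ = 117
= RGB(119, 121, 117)


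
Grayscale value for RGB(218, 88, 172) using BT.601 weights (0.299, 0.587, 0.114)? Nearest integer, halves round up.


Gray = 0.299×R + 0.587×G + 0.114×B
Gray = 0.299×218 + 0.587×88 + 0.114×172
Gray = 65.182 + 51.656 + 19.608
Gray = 136.446 → round half up → 136
Gray = 136


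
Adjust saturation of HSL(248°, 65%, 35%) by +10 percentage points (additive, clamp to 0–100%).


Original S = 65%
Adjustment = +10 percentage points
New S = 65 + (10) = 75
Clamp to [0, 100] → 75
= HSL(248°, 75%, 35%)


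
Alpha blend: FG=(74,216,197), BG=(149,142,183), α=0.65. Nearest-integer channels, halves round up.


C = α×F + (1-α)×B, with 1-α = 0.35
R: 0.65×74 + 0.35×149 = 48.10 + 52.15 = 100.25 → 100
G: 0.65×216 + 0.35×142 = 140.40 + 49.70 = 190.10 → 190
B: 0.65×197 + 0.35×183 = 128.05 + 64.05 = 192.10 → 192
= RGB(100, 190, 192)


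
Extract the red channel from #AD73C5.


Color: #AD73C5
R = AD = 173
G = 73 = 115
B = C5 = 197
Red = 173


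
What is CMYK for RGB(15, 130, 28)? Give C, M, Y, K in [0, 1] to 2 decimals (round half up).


R'=15/255≈0.0588, G'=130/255≈0.5098, B'=28/255≈0.1098
K = 1 - max(R',G',B') = 1 - 130/255 = 125/255 = 0.49019… → 0.49
(1-R'-K)/(1-K) simplifies to (max-R)/max with max = 130:
C = (130-15)/130 = 115/130 = 0.88461… → 0.88
M = (130-130)/130 = 0/130 = 0 → 0.00
Y = (130-28)/130 = 102/130 = 0.78461… → 0.78
= CMYK(0.88, 0.00, 0.78, 0.49)


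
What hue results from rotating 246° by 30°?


New hue = (H + rotation) mod 360
New hue = (246 + 30) mod 360
= 276 mod 360
= 276°


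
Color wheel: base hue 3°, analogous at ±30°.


Base hue: 3°
Left analog: (3 - 30) mod 360 = 333°
Right analog: (3 + 30) mod 360 = 33°
Analogous hues = 333° and 33°


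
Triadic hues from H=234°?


Triadic: equally spaced at 120° intervals
H1 = 234°
H2 = (234 + 120) mod 360 = 354°
H3 = (234 + 240) mod 360 = 114°
Triadic = 234°, 354°, 114°


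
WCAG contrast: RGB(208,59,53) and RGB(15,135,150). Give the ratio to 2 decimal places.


Linearize each sRGB channel c=v/255: c/12.92 if c ≤ 0.04045 else ((c+0.055)/1.055)^2.4
L = 0.2126×R_lin + 0.7152×G_lin + 0.0722×B_lin
Color 1 (208,59,53):
  R=208: 208/255≈0.8157 > 0.04045 → ((0.8157+0.055)/1.055)^2.4 ≈ 0.63076
  G=59: 59/255≈0.2314 > 0.04045 → ((0.2314+0.055)/1.055)^2.4 ≈ 0.04374
  B=53: 53/255≈0.2078 > 0.04045 → ((0.2078+0.055)/1.055)^2.4 ≈ 0.03560
  L1 = 0.2126×0.63076 + 0.7152×0.04374 + 0.0722×0.03560 ≈ 0.16795
Color 2 (15,135,150):
  R=15: 15/255≈0.0588 > 0.04045 → ((0.0588+0.055)/1.055)^2.4 ≈ 0.00478
  G=135: 135/255≈0.5294 > 0.04045 → ((0.5294+0.055)/1.055)^2.4 ≈ 0.24228
  B=150: 150/255≈0.5882 > 0.04045 → ((0.5882+0.055)/1.055)^2.4 ≈ 0.30499
  L2 = 0.2126×0.00478 + 0.7152×0.24228 + 0.0722×0.30499 ≈ 0.19632
Lighter = 0.19632, Darker = 0.16795
Ratio = (L_lighter + 0.05) / (L_darker + 0.05)
Ratio = (0.19632 + 0.05) / (0.16795 + 0.05) = 0.24632 / 0.21795 ≈ 1.1302
Ratio ≈ 1.13:1
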